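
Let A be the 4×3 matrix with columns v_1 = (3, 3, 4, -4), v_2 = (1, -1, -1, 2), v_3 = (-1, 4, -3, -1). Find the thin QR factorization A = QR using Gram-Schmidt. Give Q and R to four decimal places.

q_1 = v_1/‖v_1‖ = (3, 3, 4, -4)/7.0711 = (0.4243, 0.4243, 0.5657, -0.5657).
r_{12} = q_1·v_2 = -1.6971.
u_2 = v_2 + 1.6971·q_1 = (1.7200, -0.2800, -0.0400, 1.0400).
‖u_2‖ = 2.0298, so q_2 = (0.8474, -0.1379, -0.0197, 0.5124).
r_{13} = q_1·v_3 = 0.1414; r_{23} = q_2·v_3 = -1.8524.
u_3 = v_3 − 0.1414·q_1 + 1.8524·q_2 = (0.5097, 3.6845, -3.1165, 0.0291).
‖u_3‖ = 4.8527, so q_3 = (0.1050, 0.7593, -0.6422, 0.0060).

Q = [[0.4243, 0.8474, 0.1050], [0.4243, -0.1379, 0.7593], [0.5657, -0.0197, -0.6422], [-0.5657, 0.5124, 0.0060]], R = [[7.0711, -1.6971, 0.1414], [0.0000, 2.0298, -1.8524], [0.0000, 0.0000, 4.8527]]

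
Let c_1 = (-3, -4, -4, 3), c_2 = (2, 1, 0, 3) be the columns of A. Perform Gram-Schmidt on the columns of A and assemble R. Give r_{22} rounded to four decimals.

e_1 = c_1/‖c_1‖ = (-3, -4, -4, 3)/7.0711 = (-0.4243, -0.5657, -0.5657, 0.4243).
r_{12} = e_1·c_2 = -0.1414.
u_2 = c_2 + 0.1414·e_1 = (1.9400, 0.9200, -0.0800, 3.0600).
r_{22} = ‖u_2‖ = 3.7390.

r_{22} = 3.7390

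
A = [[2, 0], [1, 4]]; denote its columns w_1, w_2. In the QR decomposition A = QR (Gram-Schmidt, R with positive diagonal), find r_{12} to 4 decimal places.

q_1 = w_1/‖w_1‖ = (2, 1)/2.2361 = (0.8944, 0.4472).
r_{12} = q_1·w_2 = 1.7889.

r_{12} = 1.7889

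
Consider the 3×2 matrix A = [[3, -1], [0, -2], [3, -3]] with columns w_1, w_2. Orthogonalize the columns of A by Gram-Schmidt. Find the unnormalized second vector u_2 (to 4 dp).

u_2 = (1.0000, -2.0000, -1.0000)

w_1 = (3, 0, 3); ‖w_1‖ = 4.2426, so q_1 = (0.7071, 0.0000, 0.7071).
q_1·w_2 = 0.7071·(-1) + 0.0000·(-2) + 0.7071·(-3) = -2.8284.
u_2 = w_2 + 2.8284·q_1 = (1.0000, -2.0000, -1.0000).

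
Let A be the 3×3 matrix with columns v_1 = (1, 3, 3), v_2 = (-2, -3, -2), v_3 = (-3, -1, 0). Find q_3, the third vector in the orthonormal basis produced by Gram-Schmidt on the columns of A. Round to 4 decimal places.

q_3 = (-0.5145, 0.6860, -0.5145)

v_1 = (1, 3, 3); ‖v_1‖ = 4.3589, so q_1 = (0.2294, 0.6882, 0.6882).
q_1·v_2 = 0.2294·(-2) + 0.6882·(-3) + 0.6882·(-2) = -3.9001.
u_2 = v_2 + 3.9001·q_1 = (-1.1053, -0.3158, 0.6842).
‖u_2‖ = 1.3377, so q_2 = (-0.8262, -0.2361, 0.5115).
q_1·v_3 = 0.2294·(-3) + 0.6882·(-1) + 0.6882·0 = -1.3765; q_2·v_3 = (-0.8262)·(-3) + (-0.2361)·(-1) + 0.5115·0 = 2.7148.
u_3 = v_3 + 1.3765·q_1 − 2.7148·q_2 = (-0.4412, 0.5882, -0.4412).
‖u_3‖ = 0.8575, so q_3 = (-0.5145, 0.6860, -0.5145).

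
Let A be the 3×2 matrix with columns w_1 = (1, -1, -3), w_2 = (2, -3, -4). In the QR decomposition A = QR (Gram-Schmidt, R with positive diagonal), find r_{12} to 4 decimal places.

r_{12} = 5.1257

e_1 = w_1/‖w_1‖ = (1, -1, -3)/3.3166 = (0.3015, -0.3015, -0.9045).
r_{12} = e_1·w_2 = 5.1257.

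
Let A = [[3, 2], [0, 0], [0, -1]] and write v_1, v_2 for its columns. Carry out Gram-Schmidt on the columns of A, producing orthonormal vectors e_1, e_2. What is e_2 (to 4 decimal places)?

e_2 = (0.0000, 0.0000, -1.0000)

e_1 = v_1/‖v_1‖ = (3, 0, 0)/3.0000 = (1.0000, 0.0000, 0.0000).
r_{12} = e_1·v_2 = 2.0000.
u_2 = v_2 − 2.0000·e_1 = (0.0000, 0.0000, -1.0000).
‖u_2‖ = 1.0000, so e_2 = (0.0000, 0.0000, -1.0000).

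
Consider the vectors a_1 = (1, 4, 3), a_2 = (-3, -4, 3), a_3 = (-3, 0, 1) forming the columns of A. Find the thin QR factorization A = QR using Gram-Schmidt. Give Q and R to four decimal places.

a_1 = (1, 4, 3); ‖a_1‖ = 5.0990, so e_1 = (0.1961, 0.7845, 0.5883).
e_1·a_2 = 0.1961·(-3) + 0.7845·(-4) + 0.5883·3 = -1.9612.
u_2 = a_2 + 1.9612·e_1 = (-2.6154, -2.4615, 4.1538).
‖u_2‖ = 5.4913, so e_2 = (-0.4763, -0.4483, 0.7564).
e_1·a_3 = 0.1961·(-3) + 0.7845·0 + 0.5883·1 = 0.0000; e_2·a_3 = (-0.4763)·(-3) + (-0.4483)·0 + 0.7564·1 = 2.1853.
u_3 = a_3 + 0.0000·e_1 − 2.1853·e_2 = (-1.9592, 0.9796, -0.6531).
‖u_3‖ = 2.2857, so e_3 = (-0.8571, 0.4286, -0.2857).

Q = [[0.1961, -0.4763, -0.8571], [0.7845, -0.4483, 0.4286], [0.5883, 0.7564, -0.2857]], R = [[5.0990, -1.9612, 0.0000], [0.0000, 5.4913, 2.1853], [0.0000, 0.0000, 2.2857]]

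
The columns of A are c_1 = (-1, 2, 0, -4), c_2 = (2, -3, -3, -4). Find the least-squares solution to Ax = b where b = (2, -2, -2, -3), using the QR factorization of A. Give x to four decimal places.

c_1 = (-1, 2, 0, -4); ‖c_1‖ = 4.5826, so q_1 = (-0.2182, 0.4364, 0.0000, -0.8729).
q_1·c_2 = (-0.2182)·2 + 0.4364·(-3) + 0.0000·(-3) + (-0.8729)·(-4) = 1.7457.
u_2 = c_2 − 1.7457·q_1 = (2.3810, -3.7619, -3.0000, -2.4762).
‖u_2‖ = 5.9121, so q_2 = (0.4027, -0.6363, -0.5074, -0.4188).
Qᵀb = (1.3093, 4.3495).
Back-substitute: x_2 = 4.3495/5.9121 = 0.7357.
x_1 = (1.3093 − 1.7457·0.7357)/4.5826 = 0.0054.

x = (0.0054, 0.7357)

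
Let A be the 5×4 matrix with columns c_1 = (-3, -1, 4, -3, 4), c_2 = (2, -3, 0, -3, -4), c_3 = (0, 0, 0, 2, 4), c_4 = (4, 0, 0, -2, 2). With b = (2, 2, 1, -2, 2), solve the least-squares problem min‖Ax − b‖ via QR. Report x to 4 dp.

c_1 = (-3, -1, 4, -3, 4); ‖c_1‖ = 7.1414, so e_1 = (-0.4201, -0.1400, 0.5601, -0.4201, 0.5601).
e_1·c_2 = (-0.4201)·2 + (-0.1400)·(-3) + 0.5601·0 + (-0.4201)·(-3) + 0.5601·(-4) = -1.4003.
u_2 = c_2 + 1.4003·e_1 = (1.4118, -3.1961, 0.7843, -3.5882, -3.2157).
‖u_2‖ = 6.0033, so e_2 = (0.2352, -0.5324, 0.1306, -0.5977, -0.5357).
e_1·c_3 = (-0.4201)·0 + (-0.1400)·0 + 0.5601·0 + (-0.4201)·2 + 0.5601·4 = 1.4003; e_2·c_3 = 0.2352·0 + (-0.5324)·0 + 0.1306·0 + (-0.5977)·2 + (-0.5357)·4 = -3.3381.
u_3 = c_3 − 1.4003·e_1 + 3.3381·e_2 = (1.3732, -1.5811, -0.3482, 0.5930, 1.4276).
‖u_3‖ = 2.6261, so e_3 = (0.5229, -0.6020, -0.1326, 0.2258, 0.5436).
e_1·c_4 = (-0.4201)·4 + (-0.1400)·0 + 0.5601·0 + (-0.4201)·(-2) + 0.5601·2 = 0.2801; e_2·c_4 = 0.2352·4 + (-0.5324)·0 + 0.1306·0 + (-0.5977)·(-2) + (-0.5357)·2 = 1.0648; e_3·c_4 = 0.5229·4 + (-0.6020)·0 + (-0.1326)·0 + 0.2258·(-2) + 0.5436·2 = 2.7272.
u_4 = c_4 − 0.2801·e_1 − 1.0648·e_2 − 2.7272·e_3 = (2.4411, 2.2480, 0.0656, -1.8618, 0.9309).
‖u_4‖ = 3.9179, so e_4 = (0.6231, 0.5738, 0.0168, -0.4752, 0.2376).
Qᵀb = (1.4003, -0.3397, 0.3447, 3.8361).
Back-substitute: x_4 = 3.8361/3.9179 = 0.9791.
x_3 = (0.3447 − 2.7272·0.9791)/2.6261 = -0.8855.
x_2 = (-0.3397 + 3.3381·(-0.8855) − 1.0648·0.9791)/6.0033 = -0.7226.
x_1 = (1.4003 + 1.4003·(-0.7226) − 1.4003·(-0.8855) − 0.2801·0.9791)/7.1414 = 0.1896.

x = (0.1896, -0.7226, -0.8855, 0.9791)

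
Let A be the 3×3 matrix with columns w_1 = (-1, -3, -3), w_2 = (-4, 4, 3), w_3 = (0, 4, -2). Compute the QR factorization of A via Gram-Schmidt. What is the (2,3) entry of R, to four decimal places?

r_{23} = 0.9120

w_1 = (-1, -3, -3); ‖w_1‖ = 4.3589, so e_1 = (-0.2294, -0.6882, -0.6882).
e_1·w_2 = (-0.2294)·(-4) + (-0.6882)·4 + (-0.6882)·3 = -3.9001.
u_2 = w_2 + 3.9001·e_1 = (-4.8947, 1.3158, 0.3158).
‖u_2‖ = 5.0783, so e_2 = (-0.9638, 0.2591, 0.0622).
r_{23} = e_2·w_3 = 0.9120.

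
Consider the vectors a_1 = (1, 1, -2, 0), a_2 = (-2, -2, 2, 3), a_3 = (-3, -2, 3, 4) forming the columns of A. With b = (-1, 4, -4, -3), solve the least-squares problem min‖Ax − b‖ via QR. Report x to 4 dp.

x = (1.1026, -4.7436, 3.0513)

a_1 = (1, 1, -2, 0); ‖a_1‖ = 2.4495, so q_1 = (0.4082, 0.4082, -0.8165, 0.0000).
q_1·a_2 = 0.4082·(-2) + 0.4082·(-2) + (-0.8165)·2 + 0.0000·3 = -3.2660.
u_2 = a_2 + 3.2660·q_1 = (-0.6667, -0.6667, -0.6667, 3.0000).
‖u_2‖ = 3.2146, so q_2 = (-0.2074, -0.2074, -0.2074, 0.9333).
q_1·a_3 = 0.4082·(-3) + 0.4082·(-2) + (-0.8165)·3 + 0.0000·4 = -4.4907; q_2·a_3 = (-0.2074)·(-3) + (-0.2074)·(-2) + (-0.2074)·3 + 0.9333·4 = 4.1478.
u_3 = a_3 + 4.4907·q_1 − 4.1478·q_2 = (-0.3065, 0.6935, 0.1935, 0.1290).
‖u_3‖ = 0.7931, so q_3 = (-0.3864, 0.8745, 0.2440, 0.1627).
Qᵀb = (4.4907, -2.5924, 2.4200).
Back-substitute: x_3 = 2.4200/0.7931 = 3.0513.
x_2 = (-2.5924 − 4.1478·3.0513)/3.2146 = -4.7436.
x_1 = (4.4907 + 3.2660·(-4.7436) + 4.4907·3.0513)/2.4495 = 1.1026.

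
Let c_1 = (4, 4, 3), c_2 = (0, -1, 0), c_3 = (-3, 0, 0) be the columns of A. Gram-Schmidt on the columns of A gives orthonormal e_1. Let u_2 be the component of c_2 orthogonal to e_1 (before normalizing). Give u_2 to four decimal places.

c_1 = (4, 4, 3); ‖c_1‖ = 6.4031, so e_1 = (0.6247, 0.6247, 0.4685).
e_1·c_2 = 0.6247·0 + 0.6247·(-1) + 0.4685·0 = -0.6247.
u_2 = c_2 + 0.6247·e_1 = (0.3902, -0.6098, 0.2927).

u_2 = (0.3902, -0.6098, 0.2927)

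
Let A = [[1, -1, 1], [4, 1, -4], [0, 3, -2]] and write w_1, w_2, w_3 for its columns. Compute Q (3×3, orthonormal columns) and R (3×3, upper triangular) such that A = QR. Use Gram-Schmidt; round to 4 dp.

Q = [[0.2425, -0.3636, 0.8994], [0.9701, 0.0909, -0.2249], [0.0000, 0.9271, 0.3748]], R = [[4.1231, 0.7276, -3.6380], [0.0000, 3.2358, -2.5814], [0.0000, 0.0000, 1.0493]]

q_1 = w_1/‖w_1‖ = (1, 4, 0)/4.1231 = (0.2425, 0.9701, 0.0000).
r_{12} = q_1·w_2 = 0.7276.
u_2 = w_2 − 0.7276·q_1 = (-1.1765, 0.2941, 3.0000).
‖u_2‖ = 3.2358, so q_2 = (-0.3636, 0.0909, 0.9271).
r_{13} = q_1·w_3 = -3.6380; r_{23} = q_2·w_3 = -2.5814.
u_3 = w_3 + 3.6380·q_1 + 2.5814·q_2 = (0.9438, -0.2360, 0.3933).
‖u_3‖ = 1.0493, so q_3 = (0.8994, -0.2249, 0.3748).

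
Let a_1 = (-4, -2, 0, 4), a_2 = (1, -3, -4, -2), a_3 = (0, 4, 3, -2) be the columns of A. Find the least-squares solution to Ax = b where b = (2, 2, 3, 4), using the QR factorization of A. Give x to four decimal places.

x = (-1.0505, -2.2020, -1.7879)

q_1 = a_1/‖a_1‖ = (-4, -2, 0, 4)/6.0000 = (-0.6667, -0.3333, 0.0000, 0.6667).
r_{12} = q_1·a_2 = -1.0000.
u_2 = a_2 + 1.0000·q_1 = (0.3333, -3.3333, -4.0000, -1.3333).
‖u_2‖ = 5.3852, so q_2 = (0.0619, -0.6190, -0.7428, -0.2476).
r_{13} = q_1·a_3 = -2.6667; r_{23} = q_2·a_3 = -4.2091.
u_3 = a_3 + 2.6667·q_1 + 4.2091·q_2 = (-1.5172, 0.5057, -0.1264, -1.2644).
‖u_3‖ = 2.0426, so q_3 = (-0.7428, 0.2476, -0.0619, -0.6190).
Qᵀb = (0.6667, -4.3329, -3.6520).
Back-substitute: x_3 = -3.6520/2.0426 = -1.7879.
x_2 = (-4.3329 + 4.2091·(-1.7879))/5.3852 = -2.2020.
x_1 = (0.6667 + 1.0000·(-2.2020) + 2.6667·(-1.7879))/6.0000 = -1.0505.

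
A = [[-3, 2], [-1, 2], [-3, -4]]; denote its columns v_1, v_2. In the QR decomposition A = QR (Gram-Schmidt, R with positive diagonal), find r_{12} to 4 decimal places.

r_{12} = 0.9177

v_1 = (-3, -1, -3); ‖v_1‖ = 4.3589, so q_1 = (-0.6882, -0.2294, -0.6882).
r_{12} = q_1·v_2 = 0.9177.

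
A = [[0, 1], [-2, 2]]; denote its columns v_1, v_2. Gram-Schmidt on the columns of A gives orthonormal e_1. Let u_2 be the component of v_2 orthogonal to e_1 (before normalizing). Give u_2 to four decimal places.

v_1 = (0, -2); ‖v_1‖ = 2.0000, so e_1 = (0.0000, -1.0000).
e_1·v_2 = 0.0000·1 + (-1.0000)·2 = -2.0000.
u_2 = v_2 + 2.0000·e_1 = (1.0000, 0.0000).

u_2 = (1.0000, 0.0000)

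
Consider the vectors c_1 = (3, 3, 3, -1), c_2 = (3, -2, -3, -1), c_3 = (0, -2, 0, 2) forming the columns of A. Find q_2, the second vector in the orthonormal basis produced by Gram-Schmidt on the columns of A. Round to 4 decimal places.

q_2 = (0.7520, -0.3114, -0.5241, -0.2507)

c_1 = (3, 3, 3, -1); ‖c_1‖ = 5.2915, so q_1 = (0.5669, 0.5669, 0.5669, -0.1890).
q_1·c_2 = 0.5669·3 + 0.5669·(-2) + 0.5669·(-3) + (-0.1890)·(-1) = -0.9449.
u_2 = c_2 + 0.9449·q_1 = (3.5357, -1.4643, -2.4643, -1.1786).
‖u_2‖ = 4.7018, so q_2 = (0.7520, -0.3114, -0.5241, -0.2507).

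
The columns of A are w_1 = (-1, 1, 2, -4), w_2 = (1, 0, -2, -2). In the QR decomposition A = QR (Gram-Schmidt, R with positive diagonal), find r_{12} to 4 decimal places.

r_{12} = 0.6396

w_1 = (-1, 1, 2, -4); ‖w_1‖ = 4.6904, so q_1 = (-0.2132, 0.2132, 0.4264, -0.8528).
r_{12} = q_1·w_2 = 0.6396.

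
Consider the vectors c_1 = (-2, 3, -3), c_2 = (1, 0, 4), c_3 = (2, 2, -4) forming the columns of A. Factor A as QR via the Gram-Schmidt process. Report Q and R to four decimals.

e_1 = c_1/‖c_1‖ = (-2, 3, -3)/4.6904 = (-0.4264, 0.6396, -0.6396).
r_{12} = e_1·c_2 = -2.9848.
u_2 = c_2 + 2.9848·e_1 = (-0.2727, 1.9091, 2.0909).
‖u_2‖ = 2.8445, so e_2 = (-0.0959, 0.6712, 0.7351).
r_{13} = e_1·c_3 = 2.9848; r_{23} = e_2·c_3 = -1.7898.
u_3 = c_3 − 2.9848·e_1 + 1.7898·e_2 = (3.1011, 1.2921, -0.7753).
‖u_3‖ = 3.4478, so e_3 = (0.8994, 0.3748, -0.2249).

Q = [[-0.4264, -0.0959, 0.8994], [0.6396, 0.6712, 0.3748], [-0.6396, 0.7351, -0.2249]], R = [[4.6904, -2.9848, 2.9848], [0.0000, 2.8445, -1.7898], [0.0000, 0.0000, 3.4478]]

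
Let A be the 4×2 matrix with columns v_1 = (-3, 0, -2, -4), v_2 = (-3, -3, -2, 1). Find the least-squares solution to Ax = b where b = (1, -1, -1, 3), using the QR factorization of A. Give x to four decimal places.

x = (-0.5870, 0.4471)

v_1 = (-3, 0, -2, -4); ‖v_1‖ = 5.3852, so e_1 = (-0.5571, 0.0000, -0.3714, -0.7428).
e_1·v_2 = (-0.5571)·(-3) + 0.0000·(-3) + (-0.3714)·(-2) + (-0.7428)·1 = 1.6713.
u_2 = v_2 − 1.6713·e_1 = (-2.0690, -3.0000, -1.3793, 2.2414).
‖u_2‖ = 4.4952, so e_2 = (-0.4603, -0.6674, -0.3068, 0.4986).
Qᵀb = (-2.4140, 2.0098).
Back-substitute: x_2 = 2.0098/4.4952 = 0.4471.
x_1 = (-2.4140 − 1.6713·0.4471)/5.3852 = -0.5870.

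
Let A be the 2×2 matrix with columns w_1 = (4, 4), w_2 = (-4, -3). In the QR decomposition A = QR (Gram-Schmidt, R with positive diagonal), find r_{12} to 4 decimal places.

w_1 = (4, 4); ‖w_1‖ = 5.6569, so q_1 = (0.7071, 0.7071).
r_{12} = q_1·w_2 = -4.9497.

r_{12} = -4.9497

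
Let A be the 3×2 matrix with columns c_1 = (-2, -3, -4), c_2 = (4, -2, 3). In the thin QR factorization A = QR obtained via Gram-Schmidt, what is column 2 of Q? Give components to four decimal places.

q_2 = (0.6434, -0.7312, 0.2267)

c_1 = (-2, -3, -4); ‖c_1‖ = 5.3852, so q_1 = (-0.3714, -0.5571, -0.7428).
q_1·c_2 = (-0.3714)·4 + (-0.5571)·(-2) + (-0.7428)·3 = -2.5997.
u_2 = c_2 + 2.5997·q_1 = (3.0345, -3.4483, 1.0690).
‖u_2‖ = 4.7161, so q_2 = (0.6434, -0.7312, 0.2267).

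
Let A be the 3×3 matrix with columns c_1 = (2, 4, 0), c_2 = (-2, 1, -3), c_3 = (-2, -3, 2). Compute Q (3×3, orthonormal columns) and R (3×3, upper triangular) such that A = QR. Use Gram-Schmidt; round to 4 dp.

c_1 = (2, 4, 0); ‖c_1‖ = 4.4721, so e_1 = (0.4472, 0.8944, 0.0000).
e_1·c_2 = 0.4472·(-2) + 0.8944·1 + 0.0000·(-3) = 0.0000.
u_2 = c_2 + 0.0000·e_1 = (-2.0000, 1.0000, -3.0000).
‖u_2‖ = 3.7417, so e_2 = (-0.5345, 0.2673, -0.8018).
e_1·c_3 = 0.4472·(-2) + 0.8944·(-3) + 0.0000·2 = -3.5777; e_2·c_3 = (-0.5345)·(-2) + 0.2673·(-3) + (-0.8018)·2 = -1.3363.
u_3 = c_3 + 3.5777·e_1 + 1.3363·e_2 = (-1.1143, 0.5571, 0.9286).
‖u_3‖ = 1.5538, so e_3 = (-0.7171, 0.3586, 0.5976).

Q = [[0.4472, -0.5345, -0.7171], [0.8944, 0.2673, 0.3586], [0.0000, -0.8018, 0.5976]], R = [[4.4721, 0.0000, -3.5777], [0.0000, 3.7417, -1.3363], [0.0000, 0.0000, 1.5538]]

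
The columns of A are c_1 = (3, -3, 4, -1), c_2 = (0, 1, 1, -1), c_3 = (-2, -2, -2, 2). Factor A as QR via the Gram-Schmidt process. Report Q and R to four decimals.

e_1 = c_1/‖c_1‖ = (3, -3, 4, -1)/5.9161 = (0.5071, -0.5071, 0.6761, -0.1690).
r_{12} = e_1·c_2 = 0.3381.
u_2 = c_2 − 0.3381·e_1 = (-0.1714, 1.1714, 0.7714, -0.9429).
‖u_2‖ = 1.6987, so e_2 = (-0.1009, 0.6896, 0.4541, -0.5550).
r_{13} = e_1·c_3 = -1.6903; r_{23} = e_2·c_3 = -3.1956.
u_3 = c_3 + 1.6903·e_1 + 3.1956·e_2 = (-1.4653, -0.6535, 0.5941, -0.0594).
‖u_3‖ = 1.7119, so e_3 = (-0.8560, -0.3817, 0.3470, -0.0347).

Q = [[0.5071, -0.1009, -0.8560], [-0.5071, 0.6896, -0.3817], [0.6761, 0.4541, 0.3470], [-0.1690, -0.5550, -0.0347]], R = [[5.9161, 0.3381, -1.6903], [0.0000, 1.6987, -3.1956], [0.0000, 0.0000, 1.7119]]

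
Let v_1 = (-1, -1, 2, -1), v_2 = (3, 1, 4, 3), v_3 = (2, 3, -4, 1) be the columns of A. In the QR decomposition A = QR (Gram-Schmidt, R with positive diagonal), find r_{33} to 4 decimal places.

r_{33} = 1.3730

e_1 = v_1/‖v_1‖ = (-1, -1, 2, -1)/2.6458 = (-0.3780, -0.3780, 0.7559, -0.3780).
r_{12} = e_1·v_2 = 0.3780.
u_2 = v_2 − 0.3780·e_1 = (3.1429, 1.1429, 3.7143, 3.1429).
‖u_2‖ = 5.9040, so e_2 = (0.5323, 0.1936, 0.6291, 0.5323).
r_{13} = e_1·v_3 = -5.2915; r_{23} = e_2·v_3 = -0.3388.
u_3 = v_3 + 5.2915·e_1 + 0.3388·e_2 = (0.1803, 1.0656, 0.2131, -0.8197).
r_{33} = ‖u_3‖ = 1.3730.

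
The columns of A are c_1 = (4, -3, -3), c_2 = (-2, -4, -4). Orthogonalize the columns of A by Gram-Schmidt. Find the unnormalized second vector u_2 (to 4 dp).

u_2 = (-3.8824, -2.5882, -2.5882)

e_1 = c_1/‖c_1‖ = (4, -3, -3)/5.8310 = (0.6860, -0.5145, -0.5145).
r_{12} = e_1·c_2 = 2.7440.
u_2 = c_2 − 2.7440·e_1 = (-3.8824, -2.5882, -2.5882).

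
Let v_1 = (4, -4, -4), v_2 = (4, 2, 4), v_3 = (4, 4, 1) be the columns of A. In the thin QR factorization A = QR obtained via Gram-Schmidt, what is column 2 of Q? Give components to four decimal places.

e_2 = (0.7926, 0.2265, 0.5661)

v_1 = (4, -4, -4); ‖v_1‖ = 6.9282, so e_1 = (0.5774, -0.5774, -0.5774).
e_1·v_2 = 0.5774·4 + (-0.5774)·2 + (-0.5774)·4 = -1.1547.
u_2 = v_2 + 1.1547·e_1 = (4.6667, 1.3333, 3.3333).
‖u_2‖ = 5.8878, so e_2 = (0.7926, 0.2265, 0.5661).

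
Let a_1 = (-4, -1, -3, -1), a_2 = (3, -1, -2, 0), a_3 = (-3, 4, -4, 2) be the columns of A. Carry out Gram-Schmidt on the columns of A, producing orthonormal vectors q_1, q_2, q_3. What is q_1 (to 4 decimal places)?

q_1 = a_1/‖a_1‖ = (-4, -1, -3, -1)/5.1962 = (-0.7698, -0.1925, -0.5774, -0.1925).

q_1 = (-0.7698, -0.1925, -0.5774, -0.1925)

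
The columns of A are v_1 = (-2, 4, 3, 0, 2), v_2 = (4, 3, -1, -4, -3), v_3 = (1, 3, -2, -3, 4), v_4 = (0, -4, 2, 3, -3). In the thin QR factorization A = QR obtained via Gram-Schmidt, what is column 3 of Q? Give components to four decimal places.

v_1 = (-2, 4, 3, 0, 2); ‖v_1‖ = 5.7446, so q_1 = (-0.3482, 0.6963, 0.5222, 0.0000, 0.3482).
q_1·v_2 = (-0.3482)·4 + 0.6963·3 + 0.5222·(-1) + 0.0000·(-4) + 0.3482·(-3) = -0.8704.
u_2 = v_2 + 0.8704·q_1 = (3.6970, 3.6061, -0.5455, -4.0000, -2.6970).
‖u_2‖ = 7.0882, so q_2 = (0.5216, 0.5087, -0.0770, -0.5643, -0.3805).
q_1·v_3 = (-0.3482)·1 + 0.6963·3 + 0.5222·(-2) + 0.0000·(-3) + 0.3482·4 = 2.0889; q_2·v_3 = 0.5216·1 + 0.5087·3 + (-0.0770)·(-2) + (-0.5643)·(-3) + (-0.3805)·4 = 2.3727.
u_3 = v_3 − 2.0889·q_1 − 2.3727·q_2 = (0.4897, 0.3384, -2.9083, -1.6610, 4.1755).
‖u_3‖ = 5.3858, so q_3 = (0.0909, 0.0628, -0.5400, -0.3084, 0.7753).

q_3 = (0.0909, 0.0628, -0.5400, -0.3084, 0.7753)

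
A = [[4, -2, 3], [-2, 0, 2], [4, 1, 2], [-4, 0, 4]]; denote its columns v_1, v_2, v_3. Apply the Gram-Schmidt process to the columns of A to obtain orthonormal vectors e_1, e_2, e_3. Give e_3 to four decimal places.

e_3 = (0.2863, 0.3436, 0.5726, 0.6871)

v_1 = (4, -2, 4, -4); ‖v_1‖ = 7.2111, so e_1 = (0.5547, -0.2774, 0.5547, -0.5547).
e_1·v_2 = 0.5547·(-2) + (-0.2774)·0 + 0.5547·1 + (-0.5547)·0 = -0.5547.
u_2 = v_2 + 0.5547·e_1 = (-1.6923, -0.1538, 1.3077, -0.3077).
‖u_2‖ = 2.1662, so e_2 = (-0.7812, -0.0710, 0.6037, -0.1420).
e_1·v_3 = 0.5547·3 + (-0.2774)·2 + 0.5547·2 + (-0.5547)·4 = 0.0000; e_2·v_3 = (-0.7812)·3 + (-0.0710)·2 + 0.6037·2 + (-0.1420)·4 = -1.8466.
u_3 = v_3 + 0.0000·e_1 + 1.8466·e_2 = (1.5574, 1.8689, 3.1148, 3.7377).
‖u_3‖ = 5.4397, so e_3 = (0.2863, 0.3436, 0.5726, 0.6871).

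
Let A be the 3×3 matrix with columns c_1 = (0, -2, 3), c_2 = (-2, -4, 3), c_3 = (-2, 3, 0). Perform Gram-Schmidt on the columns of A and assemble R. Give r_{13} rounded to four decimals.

q_1 = c_1/‖c_1‖ = (0, -2, 3)/3.6056 = (0.0000, -0.5547, 0.8321).
r_{13} = q_1·c_3 = -1.6641.

r_{13} = -1.6641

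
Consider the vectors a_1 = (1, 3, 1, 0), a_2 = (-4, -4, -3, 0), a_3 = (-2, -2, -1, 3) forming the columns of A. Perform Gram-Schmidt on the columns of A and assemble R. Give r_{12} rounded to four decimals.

a_1 = (1, 3, 1, 0); ‖a_1‖ = 3.3166, so q_1 = (0.3015, 0.9045, 0.3015, 0.0000).
r_{12} = q_1·a_2 = -5.7287.

r_{12} = -5.7287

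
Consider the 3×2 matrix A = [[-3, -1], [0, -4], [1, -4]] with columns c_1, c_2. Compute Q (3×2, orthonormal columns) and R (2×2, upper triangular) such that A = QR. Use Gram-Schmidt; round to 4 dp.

e_1 = c_1/‖c_1‖ = (-3, 0, 1)/3.1623 = (-0.9487, 0.0000, 0.3162).
r_{12} = e_1·c_2 = -0.3162.
u_2 = c_2 + 0.3162·e_1 = (-1.3000, -4.0000, -3.9000).
‖u_2‖ = 5.7359, so e_2 = (-0.2266, -0.6974, -0.6799).

Q = [[-0.9487, -0.2266], [0.0000, -0.6974], [0.3162, -0.6799]], R = [[3.1623, -0.3162], [0.0000, 5.7359]]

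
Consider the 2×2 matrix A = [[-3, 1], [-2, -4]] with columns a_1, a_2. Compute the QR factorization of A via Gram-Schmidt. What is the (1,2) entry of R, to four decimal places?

r_{12} = 1.3868

q_1 = a_1/‖a_1‖ = (-3, -2)/3.6056 = (-0.8321, -0.5547).
r_{12} = q_1·a_2 = 1.3868.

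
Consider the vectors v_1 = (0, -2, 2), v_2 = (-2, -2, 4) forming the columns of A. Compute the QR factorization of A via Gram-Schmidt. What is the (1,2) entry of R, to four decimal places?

r_{12} = 4.2426

e_1 = v_1/‖v_1‖ = (0, -2, 2)/2.8284 = (0.0000, -0.7071, 0.7071).
r_{12} = e_1·v_2 = 4.2426.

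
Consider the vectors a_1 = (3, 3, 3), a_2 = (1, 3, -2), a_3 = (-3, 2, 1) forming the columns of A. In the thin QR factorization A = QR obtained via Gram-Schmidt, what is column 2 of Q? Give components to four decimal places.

a_1 = (3, 3, 3); ‖a_1‖ = 5.1962, so e_1 = (0.5774, 0.5774, 0.5774).
e_1·a_2 = 0.5774·1 + 0.5774·3 + 0.5774·(-2) = 1.1547.
u_2 = a_2 − 1.1547·e_1 = (0.3333, 2.3333, -2.6667).
‖u_2‖ = 3.5590, so e_2 = (0.0937, 0.6556, -0.7493).

e_2 = (0.0937, 0.6556, -0.7493)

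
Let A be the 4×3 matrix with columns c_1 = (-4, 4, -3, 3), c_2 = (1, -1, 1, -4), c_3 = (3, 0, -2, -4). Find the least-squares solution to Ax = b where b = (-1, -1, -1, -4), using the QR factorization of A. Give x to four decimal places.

e_1 = c_1/‖c_1‖ = (-4, 4, -3, 3)/7.0711 = (-0.5657, 0.5657, -0.4243, 0.4243).
r_{12} = e_1·c_2 = -3.2527.
u_2 = c_2 + 3.2527·e_1 = (-0.8400, 0.8400, -0.3800, -2.6200).
‖u_2‖ = 2.9017, so e_2 = (-0.2895, 0.2895, -0.1310, -0.9029).
r_{13} = e_1·c_3 = -2.5456; r_{23} = e_2·c_3 = 3.0051.
u_3 = c_3 + 2.5456·e_1 − 3.0051·e_2 = (2.4299, 0.5701, -2.6865, -0.2067).
‖u_3‖ = 3.6728, so e_3 = (0.6616, 0.1552, -0.7315, -0.0563).
Qᵀb = (-1.2728, 3.7426, 0.1397).
Back-substitute: x_3 = 0.1397/3.6728 = 0.0380.
x_2 = (3.7426 − 3.0051·0.0380)/2.9017 = 1.2504.
x_1 = (-1.2728 + 3.2527·1.2504 + 2.5456·0.0380)/7.0711 = 0.4089.

x = (0.4089, 1.2504, 0.0380)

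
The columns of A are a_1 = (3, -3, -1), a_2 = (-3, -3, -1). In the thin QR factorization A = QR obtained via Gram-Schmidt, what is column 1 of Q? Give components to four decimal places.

e_1 = (0.6882, -0.6882, -0.2294)

e_1 = a_1/‖a_1‖ = (3, -3, -1)/4.3589 = (0.6882, -0.6882, -0.2294).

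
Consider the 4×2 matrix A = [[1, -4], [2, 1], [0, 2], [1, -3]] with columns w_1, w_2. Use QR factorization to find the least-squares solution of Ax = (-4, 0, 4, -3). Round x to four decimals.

w_1 = (1, 2, 0, 1); ‖w_1‖ = 2.4495, so e_1 = (0.4082, 0.8165, 0.0000, 0.4082).
e_1·w_2 = 0.4082·(-4) + 0.8165·1 + 0.0000·2 + 0.4082·(-3) = -2.0412.
u_2 = w_2 + 2.0412·e_1 = (-3.1667, 2.6667, 2.0000, -2.1667).
‖u_2‖ = 5.0827, so e_2 = (-0.6230, 0.5247, 0.3935, -0.4263).
Qᵀb = (-2.8577, 5.3450).
Back-substitute: x_2 = 5.3450/5.0827 = 1.0516.
x_1 = (-2.8577 + 2.0412·1.0516)/2.4495 = -0.2903.

x = (-0.2903, 1.0516)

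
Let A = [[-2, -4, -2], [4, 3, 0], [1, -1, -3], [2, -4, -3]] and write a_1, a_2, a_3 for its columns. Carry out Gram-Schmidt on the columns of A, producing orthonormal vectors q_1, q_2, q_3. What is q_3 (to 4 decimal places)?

q_3 = (-0.1437, -0.0207, -0.9221, 0.3587)

a_1 = (-2, 4, 1, 2); ‖a_1‖ = 5.0000, so q_1 = (-0.4000, 0.8000, 0.2000, 0.4000).
q_1·a_2 = (-0.4000)·(-4) + 0.8000·3 + 0.2000·(-1) + 0.4000·(-4) = 2.2000.
u_2 = a_2 − 2.2000·q_1 = (-3.1200, 1.2400, -1.4400, -4.8800).
‖u_2‖ = 6.0959, so q_2 = (-0.5118, 0.2034, -0.2362, -0.8005).
q_1·a_3 = (-0.4000)·(-2) + 0.8000·0 + 0.2000·(-3) + 0.4000·(-3) = -1.0000; q_2·a_3 = (-0.5118)·(-2) + 0.2034·0 + (-0.2362)·(-3) + (-0.8005)·(-3) = 4.1339.
u_3 = a_3 + 1.0000·q_1 − 4.1339·q_2 = (-0.2842, -0.0409, -1.8235, 0.7094).
‖u_3‖ = 1.9775, so q_3 = (-0.1437, -0.0207, -0.9221, 0.3587).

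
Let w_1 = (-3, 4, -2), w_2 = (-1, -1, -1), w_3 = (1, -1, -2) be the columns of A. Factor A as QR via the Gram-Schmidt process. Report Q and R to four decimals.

Q = [[-0.5571, -0.5206, 0.6470], [0.7428, -0.6608, 0.1078], [-0.3714, -0.5406, -0.7548]], R = [[5.3852, 0.1857, -0.5571], [0.0000, 1.7221, 1.2215], [0.0000, 0.0000, 2.0488]]

q_1 = w_1/‖w_1‖ = (-3, 4, -2)/5.3852 = (-0.5571, 0.7428, -0.3714).
r_{12} = q_1·w_2 = 0.1857.
u_2 = w_2 − 0.1857·q_1 = (-0.8966, -1.1379, -0.9310).
‖u_2‖ = 1.7221, so q_2 = (-0.5206, -0.6608, -0.5406).
r_{13} = q_1·w_3 = -0.5571; r_{23} = q_2·w_3 = 1.2215.
u_3 = w_3 + 0.5571·q_1 − 1.2215·q_2 = (1.3256, 0.2209, -1.5465).
‖u_3‖ = 2.0488, so q_3 = (0.6470, 0.1078, -0.7548).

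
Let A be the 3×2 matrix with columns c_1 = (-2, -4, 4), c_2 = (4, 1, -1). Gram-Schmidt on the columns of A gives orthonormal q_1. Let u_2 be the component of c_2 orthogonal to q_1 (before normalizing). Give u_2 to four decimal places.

u_2 = (3.1111, -0.7778, 0.7778)

q_1 = c_1/‖c_1‖ = (-2, -4, 4)/6.0000 = (-0.3333, -0.6667, 0.6667).
r_{12} = q_1·c_2 = -2.6667.
u_2 = c_2 + 2.6667·q_1 = (3.1111, -0.7778, 0.7778).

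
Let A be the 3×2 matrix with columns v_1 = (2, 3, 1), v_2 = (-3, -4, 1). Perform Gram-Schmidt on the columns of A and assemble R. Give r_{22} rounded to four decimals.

r_{22} = 2.3146

q_1 = v_1/‖v_1‖ = (2, 3, 1)/3.7417 = (0.5345, 0.8018, 0.2673).
r_{12} = q_1·v_2 = -4.5434.
u_2 = v_2 + 4.5434·q_1 = (-0.5714, -0.3571, 2.2143).
r_{22} = ‖u_2‖ = 2.3146.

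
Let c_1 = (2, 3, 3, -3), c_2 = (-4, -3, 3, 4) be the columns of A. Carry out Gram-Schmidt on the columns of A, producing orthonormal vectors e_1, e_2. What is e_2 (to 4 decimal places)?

e_2 = (-0.4449, -0.1748, 0.8103, 0.3390)

e_1 = c_1/‖c_1‖ = (2, 3, 3, -3)/5.5678 = (0.3592, 0.5388, 0.5388, -0.5388).
r_{12} = e_1·c_2 = -3.5921.
u_2 = c_2 + 3.5921·e_1 = (-2.7097, -1.0645, 4.9355, 2.0645).
‖u_2‖ = 6.0907, so e_2 = (-0.4449, -0.1748, 0.8103, 0.3390).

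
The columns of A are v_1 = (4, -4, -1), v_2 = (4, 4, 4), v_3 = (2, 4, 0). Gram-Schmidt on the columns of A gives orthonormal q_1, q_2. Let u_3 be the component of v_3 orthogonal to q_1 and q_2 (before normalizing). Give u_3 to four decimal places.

v_1 = (4, -4, -1); ‖v_1‖ = 5.7446, so q_1 = (0.6963, -0.6963, -0.1741).
q_1·v_2 = 0.6963·4 + (-0.6963)·4 + (-0.1741)·4 = -0.6963.
u_2 = v_2 + 0.6963·q_1 = (4.4848, 3.5152, 3.8788).
‖u_2‖ = 6.8931, so q_2 = (0.6506, 0.5100, 0.5627).
q_1·v_3 = 0.6963·2 + (-0.6963)·4 + (-0.1741)·0 = -1.3926; q_2·v_3 = 0.6506·2 + 0.5100·4 + 0.5627·0 = 3.3411.
u_3 = v_3 + 1.3926·q_1 − 3.3411·q_2 = (0.7959, 1.3265, -2.1224).

u_3 = (0.7959, 1.3265, -2.1224)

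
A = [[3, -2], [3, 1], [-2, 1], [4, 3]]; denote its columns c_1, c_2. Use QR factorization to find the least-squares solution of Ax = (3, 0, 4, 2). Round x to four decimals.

x = (0.2054, 0.1708)

c_1 = (3, 3, -2, 4); ‖c_1‖ = 6.1644, so q_1 = (0.4867, 0.4867, -0.3244, 0.6489).
q_1·c_2 = 0.4867·(-2) + 0.4867·1 + (-0.3244)·1 + 0.6489·3 = 1.1355.
u_2 = c_2 − 1.1355·q_1 = (-2.5526, 0.4474, 1.3684, 2.2632).
‖u_2‖ = 3.7028, so q_2 = (-0.6894, 0.1208, 0.3696, 0.6112).
Qᵀb = (1.4600, 0.6325).
Back-substitute: x_2 = 0.6325/3.7028 = 0.1708.
x_1 = (1.4600 − 1.1355·0.1708)/6.1644 = 0.2054.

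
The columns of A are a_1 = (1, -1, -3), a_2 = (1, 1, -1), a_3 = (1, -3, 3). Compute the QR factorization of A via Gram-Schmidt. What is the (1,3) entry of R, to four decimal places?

q_1 = a_1/‖a_1‖ = (1, -1, -3)/3.3166 = (0.3015, -0.3015, -0.9045).
r_{13} = q_1·a_3 = -1.5076.

r_{13} = -1.5076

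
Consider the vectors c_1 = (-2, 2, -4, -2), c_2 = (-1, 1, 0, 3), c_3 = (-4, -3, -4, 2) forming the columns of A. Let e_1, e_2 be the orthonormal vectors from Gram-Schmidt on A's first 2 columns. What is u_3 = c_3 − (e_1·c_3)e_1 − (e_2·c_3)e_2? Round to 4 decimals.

u_3 = (-2.1579, -4.8421, -1.7895, 0.8947)

c_1 = (-2, 2, -4, -2); ‖c_1‖ = 5.2915, so e_1 = (-0.3780, 0.3780, -0.7559, -0.3780).
e_1·c_2 = (-0.3780)·(-1) + 0.3780·1 + (-0.7559)·0 + (-0.3780)·3 = -0.3780.
u_2 = c_2 + 0.3780·e_1 = (-1.1429, 1.1429, -0.2857, 2.8571).
‖u_2‖ = 3.2950, so e_2 = (-0.3468, 0.3468, -0.0867, 0.8671).
e_1·c_3 = (-0.3780)·(-4) + 0.3780·(-3) + (-0.7559)·(-4) + (-0.3780)·2 = 2.6458; e_2·c_3 = (-0.3468)·(-4) + 0.3468·(-3) + (-0.0867)·(-4) + 0.8671·2 = 2.4279.
u_3 = c_3 − 2.6458·e_1 − 2.4279·e_2 = (-2.1579, -4.8421, -1.7895, 0.8947).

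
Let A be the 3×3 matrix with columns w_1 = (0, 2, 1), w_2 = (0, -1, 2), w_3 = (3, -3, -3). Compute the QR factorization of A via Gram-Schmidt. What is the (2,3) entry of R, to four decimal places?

r_{23} = -1.3416

q_1 = w_1/‖w_1‖ = (0, 2, 1)/2.2361 = (0.0000, 0.8944, 0.4472).
r_{12} = q_1·w_2 = 0.0000.
u_2 = w_2 + 0.0000·q_1 = (0.0000, -1.0000, 2.0000).
‖u_2‖ = 2.2361, so q_2 = (0.0000, -0.4472, 0.8944).
r_{23} = q_2·w_3 = -1.3416.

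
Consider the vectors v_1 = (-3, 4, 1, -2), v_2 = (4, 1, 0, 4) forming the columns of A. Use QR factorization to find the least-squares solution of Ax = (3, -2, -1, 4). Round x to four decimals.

v_1 = (-3, 4, 1, -2); ‖v_1‖ = 5.4772, so q_1 = (-0.5477, 0.7303, 0.1826, -0.3651).
q_1·v_2 = (-0.5477)·4 + 0.7303·1 + 0.1826·0 + (-0.3651)·4 = -2.9212.
u_2 = v_2 + 2.9212·q_1 = (2.4000, 3.1333, 0.5333, 2.9333).
‖u_2‖ = 4.9464, so q_2 = (0.4852, 0.6335, 0.1078, 0.5930).
Qᵀb = (-4.7469, 2.4530).
Back-substitute: x_2 = 2.4530/4.9464 = 0.4959.
x_1 = (-4.7469 + 2.9212·0.4959)/5.4772 = -0.6022.

x = (-0.6022, 0.4959)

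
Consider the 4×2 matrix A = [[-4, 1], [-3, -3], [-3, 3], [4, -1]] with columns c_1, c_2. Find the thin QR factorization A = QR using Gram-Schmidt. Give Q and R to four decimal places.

c_1 = (-4, -3, -3, 4); ‖c_1‖ = 7.0711, so q_1 = (-0.5657, -0.4243, -0.4243, 0.5657).
q_1·c_2 = (-0.5657)·1 + (-0.4243)·(-3) + (-0.4243)·3 + 0.5657·(-1) = -1.1314.
u_2 = c_2 + 1.1314·q_1 = (0.3600, -3.4800, 2.5200, -0.3600).
‖u_2‖ = 4.3267, so q_2 = (0.0832, -0.8043, 0.5824, -0.0832).

Q = [[-0.5657, 0.0832], [-0.4243, -0.8043], [-0.4243, 0.5824], [0.5657, -0.0832]], R = [[7.0711, -1.1314], [0.0000, 4.3267]]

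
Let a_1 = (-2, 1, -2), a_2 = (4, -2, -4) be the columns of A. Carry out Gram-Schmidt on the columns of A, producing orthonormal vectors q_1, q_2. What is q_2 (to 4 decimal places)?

q_1 = a_1/‖a_1‖ = (-2, 1, -2)/3.0000 = (-0.6667, 0.3333, -0.6667).
r_{12} = q_1·a_2 = -0.6667.
u_2 = a_2 + 0.6667·q_1 = (3.5556, -1.7778, -4.4444).
‖u_2‖ = 5.9628, so q_2 = (0.5963, -0.2981, -0.7454).

q_2 = (0.5963, -0.2981, -0.7454)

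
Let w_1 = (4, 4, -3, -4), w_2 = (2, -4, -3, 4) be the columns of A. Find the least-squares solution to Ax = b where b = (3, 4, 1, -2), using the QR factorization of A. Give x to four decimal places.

x = (0.5000, -0.3000)

q_1 = w_1/‖w_1‖ = (4, 4, -3, -4)/7.5498 = (0.5298, 0.5298, -0.3974, -0.5298).
r_{12} = q_1·w_2 = -1.9868.
u_2 = w_2 + 1.9868·q_1 = (3.0526, -2.9474, -3.7895, 2.9474).
‖u_2‖ = 6.4072, so q_2 = (0.4764, -0.4600, -0.5914, 0.4600).
Qᵀb = (4.3710, -1.9222).
Back-substitute: x_2 = -1.9222/6.4072 = -0.3000.
x_1 = (4.3710 + 1.9868·(-0.3000))/7.5498 = 0.5000.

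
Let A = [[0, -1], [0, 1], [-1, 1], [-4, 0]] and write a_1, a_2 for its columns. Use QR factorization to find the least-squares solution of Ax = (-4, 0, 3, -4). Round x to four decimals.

x = (0.9200, 2.6400)

a_1 = (0, 0, -1, -4); ‖a_1‖ = 4.1231, so q_1 = (0.0000, 0.0000, -0.2425, -0.9701).
q_1·a_2 = 0.0000·(-1) + 0.0000·1 + (-0.2425)·1 + (-0.9701)·0 = -0.2425.
u_2 = a_2 + 0.2425·q_1 = (-1.0000, 1.0000, 0.9412, -0.2353).
‖u_2‖ = 1.7150, so q_2 = (-0.5831, 0.5831, 0.5488, -0.1372).
Qᵀb = (3.1530, 4.5276).
Back-substitute: x_2 = 4.5276/1.7150 = 2.6400.
x_1 = (3.1530 + 0.2425·2.6400)/4.1231 = 0.9200.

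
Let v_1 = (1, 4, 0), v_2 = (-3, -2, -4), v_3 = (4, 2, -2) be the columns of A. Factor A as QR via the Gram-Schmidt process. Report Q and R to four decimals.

Q = [[0.2425, -0.5030, 0.8296], [0.9701, 0.1257, -0.2074], [0.0000, -0.8551, -0.5185]], R = [[4.1231, -2.6679, 2.9104], [0.0000, 4.6779, -0.0503], [0.0000, 0.0000, 3.9404]]

e_1 = v_1/‖v_1‖ = (1, 4, 0)/4.1231 = (0.2425, 0.9701, 0.0000).
r_{12} = e_1·v_2 = -2.6679.
u_2 = v_2 + 2.6679·e_1 = (-2.3529, 0.5882, -4.0000).
‖u_2‖ = 4.6779, so e_2 = (-0.5030, 0.1257, -0.8551).
r_{13} = e_1·v_3 = 2.9104; r_{23} = e_2·v_3 = -0.0503.
u_3 = v_3 − 2.9104·e_1 + 0.0503·e_2 = (3.2688, -0.8172, -2.0430).
‖u_3‖ = 3.9404, so e_3 = (0.8296, -0.2074, -0.5185).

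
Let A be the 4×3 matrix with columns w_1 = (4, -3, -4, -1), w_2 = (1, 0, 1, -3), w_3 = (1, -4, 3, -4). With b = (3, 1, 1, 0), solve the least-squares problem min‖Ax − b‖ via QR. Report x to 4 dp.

q_1 = w_1/‖w_1‖ = (4, -3, -4, -1)/6.4807 = (0.6172, -0.4629, -0.6172, -0.1543).
r_{12} = q_1·w_2 = 0.4629.
u_2 = w_2 − 0.4629·q_1 = (0.7143, 0.2143, 1.2857, -2.9286).
‖u_2‖ = 3.2842, so q_2 = (0.2175, 0.0652, 0.3915, -0.8917).
r_{13} = q_1·w_3 = 1.2344; r_{23} = q_2·w_3 = 4.6979.
u_3 = w_3 − 1.2344·q_1 − 4.6979·q_2 = (-0.7837, -3.7351, 1.9227, 0.3797).
‖u_3‖ = 4.2902, so q_3 = (-0.1827, -0.8706, 0.4482, 0.0885).
Qᵀb = (0.7715, 1.1092, -0.9704).
Back-substitute: x_3 = -0.9704/4.2902 = -0.2262.
x_2 = (1.1092 − 4.6979·(-0.2262))/3.2842 = 0.6613.
x_1 = (0.7715 − 0.4629·0.6613 − 1.2344·(-0.2262))/6.4807 = 0.1149.

x = (0.1149, 0.6613, -0.2262)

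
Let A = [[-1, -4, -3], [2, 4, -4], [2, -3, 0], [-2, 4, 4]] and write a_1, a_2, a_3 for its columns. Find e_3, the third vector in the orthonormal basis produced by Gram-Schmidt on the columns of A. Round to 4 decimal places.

a_1 = (-1, 2, 2, -2); ‖a_1‖ = 3.6056, so e_1 = (-0.2774, 0.5547, 0.5547, -0.5547).
e_1·a_2 = (-0.2774)·(-4) + 0.5547·4 + 0.5547·(-3) + (-0.5547)·4 = -0.5547.
u_2 = a_2 + 0.5547·e_1 = (-4.1538, 4.3077, -2.6923, 3.6923).
‖u_2‖ = 7.5294, so e_2 = (-0.5517, 0.5721, -0.3576, 0.4904).
e_1·a_3 = (-0.2774)·(-3) + 0.5547·(-4) + 0.5547·0 + (-0.5547)·4 = -3.6056; e_2·a_3 = (-0.5517)·(-3) + 0.5721·(-4) + (-0.3576)·0 + 0.4904·4 = 1.3281.
u_3 = a_3 + 3.6056·e_1 − 1.3281·e_2 = (-3.2673, -2.7598, 2.4749, 1.3487).
‖u_3‖ = 5.1221, so e_3 = (-0.6379, -0.5388, 0.4832, 0.2633).

e_3 = (-0.6379, -0.5388, 0.4832, 0.2633)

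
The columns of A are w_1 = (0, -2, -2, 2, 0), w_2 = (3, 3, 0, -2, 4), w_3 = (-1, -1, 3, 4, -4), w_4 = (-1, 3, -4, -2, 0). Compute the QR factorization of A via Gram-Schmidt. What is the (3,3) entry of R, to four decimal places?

w_1 = (0, -2, -2, 2, 0); ‖w_1‖ = 3.4641, so e_1 = (0.0000, -0.5774, -0.5774, 0.5774, 0.0000).
e_1·w_2 = 0.0000·3 + (-0.5774)·3 + (-0.5774)·0 + 0.5774·(-2) + 0.0000·4 = -2.8868.
u_2 = w_2 + 2.8868·e_1 = (3.0000, 1.3333, -1.6667, -0.3333, 4.0000).
‖u_2‖ = 5.4467, so e_2 = (0.5508, 0.2448, -0.3060, -0.0612, 0.7344).
e_1·w_3 = 0.0000·(-1) + (-0.5774)·(-1) + (-0.5774)·3 + 0.5774·4 + 0.0000·(-4) = 1.1547; e_2·w_3 = 0.5508·(-1) + 0.2448·(-1) + (-0.3060)·3 + (-0.0612)·4 + 0.7344·(-4) = -4.8959.
u_3 = w_3 − 1.1547·e_1 + 4.8959·e_2 = (1.6966, 0.8652, 2.1685, 3.0337, -0.4045).
r_{33} = ‖u_3‖ = 4.2067.

r_{33} = 4.2067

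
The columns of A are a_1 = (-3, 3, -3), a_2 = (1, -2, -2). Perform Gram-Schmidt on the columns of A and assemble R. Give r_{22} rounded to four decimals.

r_{22} = 2.9439

a_1 = (-3, 3, -3); ‖a_1‖ = 5.1962, so q_1 = (-0.5774, 0.5774, -0.5774).
q_1·a_2 = (-0.5774)·1 + 0.5774·(-2) + (-0.5774)·(-2) = -0.5774.
u_2 = a_2 + 0.5774·q_1 = (0.6667, -1.6667, -2.3333).
r_{22} = ‖u_2‖ = 2.9439.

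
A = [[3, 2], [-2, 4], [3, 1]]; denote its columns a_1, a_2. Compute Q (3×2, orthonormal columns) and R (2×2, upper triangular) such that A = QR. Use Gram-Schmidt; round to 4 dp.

Q = [[0.6396, 0.4071], [-0.4264, 0.8937], [0.6396, 0.1887]], R = [[4.6904, 0.2132], [0.0000, 4.5776]]

a_1 = (3, -2, 3); ‖a_1‖ = 4.6904, so q_1 = (0.6396, -0.4264, 0.6396).
q_1·a_2 = 0.6396·2 + (-0.4264)·4 + 0.6396·1 = 0.2132.
u_2 = a_2 − 0.2132·q_1 = (1.8636, 4.0909, 0.8636).
‖u_2‖ = 4.5776, so q_2 = (0.4071, 0.8937, 0.1887).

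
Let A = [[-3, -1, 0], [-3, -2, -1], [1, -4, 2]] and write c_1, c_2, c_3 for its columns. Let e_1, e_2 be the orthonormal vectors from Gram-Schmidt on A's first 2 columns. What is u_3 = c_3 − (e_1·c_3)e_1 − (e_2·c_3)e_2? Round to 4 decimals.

c_1 = (-3, -3, 1); ‖c_1‖ = 4.3589, so e_1 = (-0.6882, -0.6882, 0.2294).
e_1·c_2 = (-0.6882)·(-1) + (-0.6882)·(-2) + 0.2294·(-4) = 1.1471.
u_2 = c_2 − 1.1471·e_1 = (-0.2105, -1.2105, -4.2632).
‖u_2‖ = 4.4367, so e_2 = (-0.0475, -0.2728, -0.9609).
e_1·c_3 = (-0.6882)·0 + (-0.6882)·(-1) + 0.2294·2 = 1.1471; e_2·c_3 = (-0.0475)·0 + (-0.2728)·(-1) + (-0.9609)·2 = -1.6489.
u_3 = c_3 − 1.1471·e_1 + 1.6489·e_2 = (0.7112, -0.6604, 0.1524).

u_3 = (0.7112, -0.6604, 0.1524)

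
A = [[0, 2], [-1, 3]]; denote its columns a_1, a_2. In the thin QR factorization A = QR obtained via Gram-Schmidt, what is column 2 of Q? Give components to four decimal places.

e_2 = (1.0000, 0.0000)

a_1 = (0, -1); ‖a_1‖ = 1.0000, so e_1 = (0.0000, -1.0000).
e_1·a_2 = 0.0000·2 + (-1.0000)·3 = -3.0000.
u_2 = a_2 + 3.0000·e_1 = (2.0000, 0.0000).
‖u_2‖ = 2.0000, so e_2 = (1.0000, 0.0000).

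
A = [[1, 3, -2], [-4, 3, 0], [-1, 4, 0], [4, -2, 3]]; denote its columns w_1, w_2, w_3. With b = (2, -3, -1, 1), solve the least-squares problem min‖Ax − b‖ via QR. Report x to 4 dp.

x = (0.7292, -0.0498, -0.6838)

q_1 = w_1/‖w_1‖ = (1, -4, -1, 4)/5.8310 = (0.1715, -0.6860, -0.1715, 0.6860).
r_{12} = q_1·w_2 = -3.6015.
u_2 = w_2 + 3.6015·q_1 = (3.6176, 0.5294, 3.3824, 0.4706).
‖u_2‖ = 5.0029, so q_2 = (0.7231, 0.1058, 0.6761, 0.0941).
r_{13} = q_1·w_3 = 1.7150; r_{23} = q_2·w_3 = -1.1640.
u_3 = w_3 − 1.7150·q_1 + 1.1640·q_2 = (-1.4524, 1.2996, 1.0811, 1.9330).
‖u_3‖ = 2.9502, so q_3 = (-0.4923, 0.4405, 0.3664, 0.6552).
Qᵀb = (3.2585, 0.5467, -2.0174).
Back-substitute: x_3 = -2.0174/2.9502 = -0.6838.
x_2 = (0.5467 + 1.1640·(-0.6838))/5.0029 = -0.0498.
x_1 = (3.2585 + 3.6015·(-0.0498) − 1.7150·(-0.6838))/5.8310 = 0.7292.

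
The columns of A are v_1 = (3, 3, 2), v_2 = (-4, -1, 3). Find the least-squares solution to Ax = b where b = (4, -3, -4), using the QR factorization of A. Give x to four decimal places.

x = (-0.7230, -1.2118)

q_1 = v_1/‖v_1‖ = (3, 3, 2)/4.6904 = (0.6396, 0.6396, 0.4264).
r_{12} = q_1·v_2 = -1.9188.
u_2 = v_2 + 1.9188·q_1 = (-2.7727, 0.2273, 3.8182).
‖u_2‖ = 4.7242, so q_2 = (-0.5869, 0.0481, 0.8082).
Qᵀb = (-1.0660, -5.7249).
Back-substitute: x_2 = -5.7249/4.7242 = -1.2118.
x_1 = (-1.0660 + 1.9188·(-1.2118))/4.6904 = -0.7230.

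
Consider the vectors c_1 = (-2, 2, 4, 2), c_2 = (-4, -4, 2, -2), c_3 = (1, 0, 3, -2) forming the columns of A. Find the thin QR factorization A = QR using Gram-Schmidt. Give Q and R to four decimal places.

Q = [[-0.3780, -0.5915, 0.5513], [0.3780, -0.6825, 0.0376], [0.7559, 0.2275, 0.5638], [0.3780, -0.3640, -0.6139]], R = [[5.2915, 0.7559, 1.1339], [0.0000, 6.2792, 0.8190], [0.0000, 0.0000, 3.4704]]

c_1 = (-2, 2, 4, 2); ‖c_1‖ = 5.2915, so e_1 = (-0.3780, 0.3780, 0.7559, 0.3780).
e_1·c_2 = (-0.3780)·(-4) + 0.3780·(-4) + 0.7559·2 + 0.3780·(-2) = 0.7559.
u_2 = c_2 − 0.7559·e_1 = (-3.7143, -4.2857, 1.4286, -2.2857).
‖u_2‖ = 6.2792, so e_2 = (-0.5915, -0.6825, 0.2275, -0.3640).
e_1·c_3 = (-0.3780)·1 + 0.3780·0 + 0.7559·3 + 0.3780·(-2) = 1.1339; e_2·c_3 = (-0.5915)·1 + (-0.6825)·0 + 0.2275·3 + (-0.3640)·(-2) = 0.8190.
u_3 = c_3 − 1.1339·e_1 − 0.8190·e_2 = (1.9130, 0.1304, 1.9565, -2.1304).
‖u_3‖ = 3.4704, so e_3 = (0.5513, 0.0376, 0.5638, -0.6139).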